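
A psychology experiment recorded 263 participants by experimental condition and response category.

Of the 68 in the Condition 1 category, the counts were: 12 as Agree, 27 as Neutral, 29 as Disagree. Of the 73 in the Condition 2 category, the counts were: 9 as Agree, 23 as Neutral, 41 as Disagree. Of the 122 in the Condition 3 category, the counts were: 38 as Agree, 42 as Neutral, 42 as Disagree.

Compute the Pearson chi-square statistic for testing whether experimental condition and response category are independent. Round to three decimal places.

Row totals: 68, 73, 122. Column totals: 59, 92, 112. Grand total N = 263.
Expected counts (row total × column total / N):
  Condition 1, Agree: 68×59/263 = 15.2548
  Condition 1, Neutral: 68×92/263 = 23.7871
  Condition 1, Disagree: 68×112/263 = 28.9582
  Condition 2, Agree: 73×59/263 = 16.3764
  Condition 2, Neutral: 73×92/263 = 25.5361
  Condition 2, Disagree: 73×112/263 = 31.0875
  Condition 3, Agree: 122×59/263 = 27.3688
  Condition 3, Neutral: 122×92/263 = 42.6768
  Condition 3, Disagree: 122×112/263 = 51.9544
Contributions (O − E)²/E:
  (12 − 15.2548)²/15.2548 = 0.6945
  (27 − 23.7871)²/23.7871 = 0.4340
  (29 − 28.9582)²/28.9582 = 0.0001
  (9 − 16.3764)²/16.3764 = 3.3225
  (23 − 25.5361)²/25.5361 = 0.2519
  (41 − 31.0875)²/31.0875 = 3.1607
  (38 − 27.3688)²/27.3688 = 4.1296
  (42 − 42.6768)²/42.6768 = 0.0107
  (42 − 51.9544)²/51.9544 = 1.9073
χ² = 0.6945 + 0.4340 + 0.0001 + 3.3225 + 0.2519 + 3.1607 + 4.1296 + 0.0107 + 1.9073 = 13.911

13.911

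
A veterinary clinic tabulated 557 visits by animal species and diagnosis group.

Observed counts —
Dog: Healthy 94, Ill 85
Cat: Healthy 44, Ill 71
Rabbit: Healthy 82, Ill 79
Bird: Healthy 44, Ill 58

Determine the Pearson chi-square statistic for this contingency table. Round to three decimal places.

7.279

Row totals: 179, 115, 161, 102. Column totals: 264, 293. Grand total N = 557.
Expected counts (row total × column total / N):
  Dog, Healthy: 179×264/557 = 84.8402
  Dog, Ill: 179×293/557 = 94.1598
  Cat, Healthy: 115×264/557 = 54.5063
  Cat, Ill: 115×293/557 = 60.4937
  Rabbit, Healthy: 161×264/557 = 76.3088
  Rabbit, Ill: 161×293/557 = 84.6912
  Bird, Healthy: 102×264/557 = 48.3447
  Bird, Ill: 102×293/557 = 53.6553
Contributions (O − E)²/E:
  (94 − 84.8402)²/84.8402 = 0.9889
  (85 − 94.1598)²/94.1598 = 0.8911
  (44 − 54.5063)²/54.5063 = 2.0251
  (71 − 60.4937)²/60.4937 = 1.8247
  (82 − 76.3088)²/76.3088 = 0.4245
  (79 − 84.6912)²/84.6912 = 0.3824
  (44 − 48.3447)²/48.3447 = 0.3905
  (58 − 53.6553)²/53.6553 = 0.3518
χ² = 0.9889 + 0.8911 + 2.0251 + 1.8247 + 0.4245 + 0.3824 + 0.3905 + 0.3518 = 7.279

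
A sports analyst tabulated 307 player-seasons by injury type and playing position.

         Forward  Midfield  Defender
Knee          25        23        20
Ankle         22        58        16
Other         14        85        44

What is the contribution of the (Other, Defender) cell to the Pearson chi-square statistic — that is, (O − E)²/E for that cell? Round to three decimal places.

Row total (Other) = 143; column total (Defender) = 80; N = 307.
Expected count E = 143 × 80 / 307 = 37.2638.
Contribution = (O − E)²/E = (44 − 37.2638)² / 37.2638 = 1.218.

1.218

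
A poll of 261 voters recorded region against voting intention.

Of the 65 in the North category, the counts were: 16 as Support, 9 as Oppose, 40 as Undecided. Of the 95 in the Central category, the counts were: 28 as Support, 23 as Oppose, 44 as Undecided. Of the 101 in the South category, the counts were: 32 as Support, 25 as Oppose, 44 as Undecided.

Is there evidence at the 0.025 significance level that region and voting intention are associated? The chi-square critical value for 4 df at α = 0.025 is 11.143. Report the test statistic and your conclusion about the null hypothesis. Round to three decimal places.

6.055; fail to reject H₀

Row totals: 65, 95, 101. Column totals: 76, 57, 128. Grand total N = 261.
Expected counts (row total × column total / N):
  North, Support: 65×76/261 = 18.9272
  North, Oppose: 65×57/261 = 14.1954
  North, Undecided: 65×128/261 = 31.8774
  Central, Support: 95×76/261 = 27.6628
  Central, Oppose: 95×57/261 = 20.7471
  Central, Undecided: 95×128/261 = 46.5900
  South, Support: 101×76/261 = 29.4100
  South, Oppose: 101×57/261 = 22.0575
  South, Undecided: 101×128/261 = 49.5326
Contributions (O − E)²/E:
  (16 − 18.9272)²/18.9272 = 0.4527
  (9 − 14.1954)²/14.1954 = 1.9015
  (40 − 31.8774)²/31.8774 = 2.0697
  (28 − 27.6628)²/27.6628 = 0.0041
  (23 − 20.7471)²/20.7471 = 0.2446
  (44 − 46.5900)²/46.5900 = 0.1440
  (32 − 29.4100)²/29.4100 = 0.2281
  (25 − 22.0575)²/22.0575 = 0.3925
  (44 − 49.5326)²/49.5326 = 0.6180
χ² = 0.4527 + 1.9015 + 2.0697 + 0.0041 + 0.2446 + 0.1440 + 0.2281 + 0.3925 + 0.6180 = 6.055
df = (3−1)(3−1) = 4. Since 6.055 < 11.143, fail to reject the null hypothesis of independence at α = 0.025.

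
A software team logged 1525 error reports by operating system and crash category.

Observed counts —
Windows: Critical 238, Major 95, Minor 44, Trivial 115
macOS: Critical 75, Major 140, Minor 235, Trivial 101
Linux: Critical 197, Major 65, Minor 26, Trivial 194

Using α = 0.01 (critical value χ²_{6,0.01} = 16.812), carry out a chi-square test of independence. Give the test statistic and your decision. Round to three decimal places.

Row totals: 492, 551, 482. Column totals: 510, 300, 305, 410. Grand total N = 1525.
Expected counts (row total × column total / N):
  Windows, Critical: 492×510/1525 = 164.53770
  Windows, Major: 492×300/1525 = 96.78689
  Windows, Minor: 492×305/1525 = 98.40000
  Windows, Trivial: 492×410/1525 = 132.27541
  macOS, Critical: 551×510/1525 = 184.26885
  macOS, Major: 551×300/1525 = 108.39344
  macOS, Minor: 551×305/1525 = 110.20000
  macOS, Trivial: 551×410/1525 = 148.13770
  Linux, Critical: 482×510/1525 = 161.19344
  Linux, Major: 482×300/1525 = 94.81967
  Linux, Minor: 482×305/1525 = 96.40000
  Linux, Trivial: 482×410/1525 = 129.58689
Contributions (O − E)²/E:
  (238 − 164.53770)²/164.53770 = 32.7992
  (95 − 96.78689)²/96.78689 = 0.0330
  (44 − 98.40000)²/98.40000 = 30.0748
  (115 − 132.27541)²/132.27541 = 2.2562
  (75 − 184.26885)²/184.26885 = 64.7949
  (140 − 108.39344)²/108.39344 = 9.2162
  (235 − 110.20000)²/110.20000 = 141.3343
  (101 − 148.13770)²/148.13770 = 14.9993
  (197 − 161.19344)²/161.19344 = 7.9539
  (65 − 94.81967)²/94.81967 = 9.3779
  (26 − 96.40000)²/96.40000 = 51.4124
  (194 − 129.58689)²/129.58689 = 32.0175
χ² = 32.7992 + 0.0330 + 30.0748 + 2.2562 + 64.7949 + 9.2162 + 141.3343 + 14.9993 + 7.9539 + 9.3779 + 51.4124 + 32.0175 = 396.270
df = (3−1)(4−1) = 6. Since 396.270 > 16.812, reject the null hypothesis of independence at α = 0.01.

396.270; reject H₀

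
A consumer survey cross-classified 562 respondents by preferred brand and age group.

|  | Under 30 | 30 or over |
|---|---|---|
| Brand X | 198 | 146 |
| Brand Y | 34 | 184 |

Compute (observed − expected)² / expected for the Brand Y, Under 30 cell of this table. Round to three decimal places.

Row total (Brand Y) = 218; column total (Under 30) = 232; N = 562.
Expected count E = 218 × 232 / 562 = 89.9929.
Contribution = (O − E)²/E = (34 − 89.9929)² / 89.9929 = 34.838.

34.838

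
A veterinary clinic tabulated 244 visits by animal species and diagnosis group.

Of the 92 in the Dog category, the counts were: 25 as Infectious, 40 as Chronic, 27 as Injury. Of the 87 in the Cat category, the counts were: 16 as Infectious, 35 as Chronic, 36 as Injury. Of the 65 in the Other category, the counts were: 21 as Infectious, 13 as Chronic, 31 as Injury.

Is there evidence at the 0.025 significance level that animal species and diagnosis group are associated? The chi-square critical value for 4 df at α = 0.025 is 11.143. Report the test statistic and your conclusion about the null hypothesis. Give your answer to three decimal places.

Row totals: 92, 87, 65. Column totals: 62, 88, 94. Grand total N = 244.
Expected counts (row total × column total / N):
  Dog, Infectious: 92×62/244 = 23.3770
  Dog, Chronic: 92×88/244 = 33.1803
  Dog, Injury: 92×94/244 = 35.4426
  Cat, Infectious: 87×62/244 = 22.1066
  Cat, Chronic: 87×88/244 = 31.3770
  Cat, Injury: 87×94/244 = 33.5164
  Other, Infectious: 65×62/244 = 16.5164
  Other, Chronic: 65×88/244 = 23.4426
  Other, Injury: 65×94/244 = 25.0410
Contributions (O − E)²/E:
  (25 − 23.3770)²/23.3770 = 0.1127
  (40 − 33.1803)²/33.1803 = 1.4017
  (27 − 35.4426)²/35.4426 = 2.0111
  (16 − 22.1066)²/22.1066 = 1.6869
  (35 − 31.3770)²/31.3770 = 0.4183
  (36 − 33.5164)²/33.5164 = 0.1840
  (21 − 16.5164)²/16.5164 = 1.2171
  (13 − 23.4426)²/23.4426 = 4.6517
  (31 − 25.0410)²/25.0410 = 1.4181
χ² = 0.1127 + 1.4017 + 2.0111 + 1.6869 + 0.4183 + 0.1840 + 1.2171 + 4.6517 + 1.4181 = 13.102
df = (3−1)(3−1) = 4. Since 13.102 > 11.143, reject the null hypothesis of independence at α = 0.025.

13.102; reject H₀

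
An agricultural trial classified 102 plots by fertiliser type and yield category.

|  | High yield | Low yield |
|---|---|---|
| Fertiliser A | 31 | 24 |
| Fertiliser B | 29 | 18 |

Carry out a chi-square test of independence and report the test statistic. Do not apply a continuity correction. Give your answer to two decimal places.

0.30

Row totals: 55, 47. Column totals: 60, 42. Grand total N = 102.
Expected counts (row total × column total / N):
  Fertiliser A, High yield: 55×60/102 = 32.353
  Fertiliser A, Low yield: 55×42/102 = 22.647
  Fertiliser B, High yield: 47×60/102 = 27.647
  Fertiliser B, Low yield: 47×42/102 = 19.353
Contributions (O − E)²/E:
  (31 − 32.353)²/32.353 = 0.0566
  (24 − 22.647)²/22.647 = 0.0808
  (29 − 27.647)²/27.647 = 0.0662
  (18 − 19.353)²/19.353 = 0.0946
χ² = 0.0566 + 0.0808 + 0.0662 + 0.0946 = 0.30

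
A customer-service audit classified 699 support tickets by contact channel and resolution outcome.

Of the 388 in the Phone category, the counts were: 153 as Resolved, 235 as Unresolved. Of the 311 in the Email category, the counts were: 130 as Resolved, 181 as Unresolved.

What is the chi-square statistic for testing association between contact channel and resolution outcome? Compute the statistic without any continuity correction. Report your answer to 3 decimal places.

0.402

Row totals: 388, 311. Column totals: 283, 416. Grand total N = 699.
Expected counts (row total × column total / N):
  Phone, Resolved: 388×283/699 = 157.0873
  Phone, Unresolved: 388×416/699 = 230.9127
  Email, Resolved: 311×283/699 = 125.9127
  Email, Unresolved: 311×416/699 = 185.0873
Contributions (O − E)²/E:
  (153 − 157.0873)²/157.0873 = 0.1063
  (235 − 230.9127)²/230.9127 = 0.0723
  (130 − 125.9127)²/125.9127 = 0.1327
  (181 − 185.0873)²/185.0873 = 0.0903
χ² = 0.1063 + 0.0723 + 0.1327 + 0.0903 = 0.402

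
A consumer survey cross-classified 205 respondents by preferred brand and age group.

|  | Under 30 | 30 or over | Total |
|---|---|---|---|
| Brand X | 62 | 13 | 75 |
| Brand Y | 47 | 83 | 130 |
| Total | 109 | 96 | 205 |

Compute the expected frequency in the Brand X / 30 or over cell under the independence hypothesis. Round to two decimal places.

Row total (Brand X) = 75; column total (30 or over) = 96; grand total N = 205.
Expected count = (row total × column total) / N = 75 × 96 / 205 = 35.12.

35.12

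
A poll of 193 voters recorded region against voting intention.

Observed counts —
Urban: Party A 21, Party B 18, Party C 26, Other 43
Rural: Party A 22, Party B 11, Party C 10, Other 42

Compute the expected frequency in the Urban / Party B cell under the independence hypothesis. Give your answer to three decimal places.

Row total (Urban) = 108; column total (Party B) = 29; grand total N = 193.
Expected count = (row total × column total) / N = 108 × 29 / 193 = 16.228.

16.228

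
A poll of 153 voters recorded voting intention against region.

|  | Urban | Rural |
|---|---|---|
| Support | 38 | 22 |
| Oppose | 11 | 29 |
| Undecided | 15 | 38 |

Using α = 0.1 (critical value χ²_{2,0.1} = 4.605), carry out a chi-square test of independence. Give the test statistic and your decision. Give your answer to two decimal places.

Row totals: 60, 40, 53. Column totals: 64, 89. Grand total N = 153.
Expected counts (row total × column total / N):
  Support, Urban: 60×64/153 = 25.098
  Support, Rural: 60×89/153 = 34.902
  Oppose, Urban: 40×64/153 = 16.732
  Oppose, Rural: 40×89/153 = 23.268
  Undecided, Urban: 53×64/153 = 22.170
  Undecided, Rural: 53×89/153 = 30.830
Contributions (O − E)²/E:
  (38 − 25.098)²/25.098 = 6.6325
  (22 − 34.902)²/34.902 = 4.7694
  (11 − 16.732)²/16.732 = 1.9637
  (29 − 23.268)²/23.268 = 1.4121
  (15 − 22.170)²/22.170 = 2.3188
  (38 − 30.830)²/30.830 = 1.6675
χ² = 6.6325 + 4.7694 + 1.9637 + 1.4121 + 2.3188 + 1.6675 = 18.76
df = (3−1)(2−1) = 2. Since 18.76 > 4.605, reject the null hypothesis of independence at α = 0.1.

18.76; reject H₀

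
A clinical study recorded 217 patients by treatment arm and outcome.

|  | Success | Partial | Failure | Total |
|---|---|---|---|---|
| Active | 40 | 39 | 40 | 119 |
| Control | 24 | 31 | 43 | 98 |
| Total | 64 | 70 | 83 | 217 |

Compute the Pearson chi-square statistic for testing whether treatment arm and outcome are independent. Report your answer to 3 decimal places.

Grand total N = 217.
Expected counts (row total × column total / N):
  Active, Success: 119×64/217 = 35.09677
  Active, Partial: 119×70/217 = 38.38710
  Active, Failure: 119×83/217 = 45.51613
  Control, Success: 98×64/217 = 28.90323
  Control, Partial: 98×70/217 = 31.61290
  Control, Failure: 98×83/217 = 37.48387
Contributions (O − E)²/E:
  (40 − 35.09677)²/35.09677 = 0.6850
  (39 − 38.38710)²/38.38710 = 0.0098
  (40 − 45.51613)²/45.51613 = 0.6685
  (24 − 28.90323)²/28.90323 = 0.8318
  (31 − 31.61290)²/31.61290 = 0.0119
  (43 − 37.48387)²/37.48387 = 0.8118
χ² = 0.6850 + 0.0098 + 0.6685 + 0.8318 + 0.0119 + 0.8118 = 3.019

3.019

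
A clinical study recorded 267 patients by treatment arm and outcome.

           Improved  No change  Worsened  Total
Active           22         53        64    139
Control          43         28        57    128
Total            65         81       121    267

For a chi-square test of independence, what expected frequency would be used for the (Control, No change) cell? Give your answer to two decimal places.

38.83

Row total (Control) = 128; column total (No change) = 81; grand total N = 267.
Expected count = (row total × column total) / N = 128 × 81 / 267 = 38.83.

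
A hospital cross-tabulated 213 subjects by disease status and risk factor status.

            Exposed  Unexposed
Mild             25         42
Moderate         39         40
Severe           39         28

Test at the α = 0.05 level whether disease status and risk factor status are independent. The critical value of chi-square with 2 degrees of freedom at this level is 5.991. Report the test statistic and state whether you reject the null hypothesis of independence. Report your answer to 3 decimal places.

Row totals: 67, 79, 67. Column totals: 103, 110. Grand total N = 213.
Expected counts (row total × column total / N):
  Mild, Exposed: 67×103/213 = 32.3991
  Mild, Unexposed: 67×110/213 = 34.6009
  Moderate, Exposed: 79×103/213 = 38.2019
  Moderate, Unexposed: 79×110/213 = 40.7981
  Severe, Exposed: 67×103/213 = 32.3991
  Severe, Unexposed: 67×110/213 = 34.6009
Contributions (O − E)²/E:
  (25 − 32.3991)²/32.3991 = 1.6898
  (42 − 34.6009)²/34.6009 = 1.5822
  (39 − 38.2019)²/38.2019 = 0.0167
  (40 − 40.7981)²/40.7981 = 0.0156
  (39 − 32.3991)²/32.3991 = 1.3448
  (28 − 34.6009)²/34.6009 = 1.2593
χ² = 1.6898 + 1.5822 + 0.0167 + 0.0156 + 1.3448 + 1.2593 = 5.908
df = (3−1)(2−1) = 2. Since 5.908 < 5.991, fail to reject the null hypothesis of independence at α = 0.05.

5.908; fail to reject H₀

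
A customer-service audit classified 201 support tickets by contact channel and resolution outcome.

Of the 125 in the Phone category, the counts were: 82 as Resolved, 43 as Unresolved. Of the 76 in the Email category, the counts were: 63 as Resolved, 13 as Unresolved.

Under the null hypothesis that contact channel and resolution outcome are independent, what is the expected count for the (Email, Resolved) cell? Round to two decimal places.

Row total (Email) = 76; column total (Resolved) = 145; grand total N = 201.
Expected count = (row total × column total) / N = 76 × 145 / 201 = 54.83.

54.83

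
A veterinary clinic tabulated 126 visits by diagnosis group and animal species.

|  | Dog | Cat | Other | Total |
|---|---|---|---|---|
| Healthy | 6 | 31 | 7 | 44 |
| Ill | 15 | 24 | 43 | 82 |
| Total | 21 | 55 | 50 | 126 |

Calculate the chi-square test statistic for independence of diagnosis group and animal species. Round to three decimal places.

Grand total N = 126.
Expected counts (row total × column total / N):
  Healthy, Dog: 44×21/126 = 7.3333
  Healthy, Cat: 44×55/126 = 19.2063
  Healthy, Other: 44×50/126 = 17.4603
  Ill, Dog: 82×21/126 = 13.6667
  Ill, Cat: 82×55/126 = 35.7937
  Ill, Other: 82×50/126 = 32.5397
Contributions (O − E)²/E:
  (6 − 7.3333)²/7.3333 = 0.2424
  (31 − 19.2063)²/19.2063 = 7.2420
  (7 − 17.4603)²/17.4603 = 6.2667
  (15 − 13.6667)²/13.6667 = 0.1301
  (24 − 35.7937)²/35.7937 = 3.8859
  (43 − 32.5397)²/32.5397 = 3.3626
χ² = 0.2424 + 7.2420 + 6.2667 + 0.1301 + 3.8859 + 3.3626 = 21.130

21.130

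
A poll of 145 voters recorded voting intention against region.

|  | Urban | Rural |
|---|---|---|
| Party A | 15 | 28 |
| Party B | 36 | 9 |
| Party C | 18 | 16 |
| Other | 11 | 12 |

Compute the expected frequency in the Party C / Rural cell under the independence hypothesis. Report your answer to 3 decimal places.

15.241

Row total (Party C) = 34; column total (Rural) = 65; grand total N = 145.
Expected count = (row total × column total) / N = 34 × 65 / 145 = 15.241.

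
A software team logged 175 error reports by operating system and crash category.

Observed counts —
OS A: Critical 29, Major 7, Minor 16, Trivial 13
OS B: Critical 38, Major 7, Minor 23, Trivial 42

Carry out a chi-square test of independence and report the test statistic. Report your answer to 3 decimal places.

6.623

Row totals: 65, 110. Column totals: 67, 14, 39, 55. Grand total N = 175.
Expected counts (row total × column total / N):
  OS A, Critical: 65×67/175 = 24.8857
  OS A, Major: 65×14/175 = 5.2000
  OS A, Minor: 65×39/175 = 14.4857
  OS A, Trivial: 65×55/175 = 20.4286
  OS B, Critical: 110×67/175 = 42.1143
  OS B, Major: 110×14/175 = 8.8000
  OS B, Minor: 110×39/175 = 24.5143
  OS B, Trivial: 110×55/175 = 34.5714
Contributions (O − E)²/E:
  (29 − 24.8857)²/24.8857 = 0.6802
  (7 − 5.2000)²/5.2000 = 0.6231
  (16 − 14.4857)²/14.4857 = 0.1583
  (13 − 20.4286)²/20.4286 = 2.7013
  (38 − 42.1143)²/42.1143 = 0.4019
  (7 − 8.8000)²/8.8000 = 0.3682
  (23 − 24.5143)²/24.5143 = 0.0935
  (42 − 34.5714)²/34.5714 = 1.5962
χ² = 0.6802 + 0.6231 + 0.1583 + 2.7013 + 0.4019 + 0.3682 + 0.0935 + 1.5962 = 6.623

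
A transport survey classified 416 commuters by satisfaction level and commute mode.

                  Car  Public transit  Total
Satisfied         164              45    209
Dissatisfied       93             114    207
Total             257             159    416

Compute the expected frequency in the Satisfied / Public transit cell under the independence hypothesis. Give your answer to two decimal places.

79.88

Row total (Satisfied) = 209; column total (Public transit) = 159; grand total N = 416.
Expected count = (row total × column total) / N = 209 × 159 / 416 = 79.88.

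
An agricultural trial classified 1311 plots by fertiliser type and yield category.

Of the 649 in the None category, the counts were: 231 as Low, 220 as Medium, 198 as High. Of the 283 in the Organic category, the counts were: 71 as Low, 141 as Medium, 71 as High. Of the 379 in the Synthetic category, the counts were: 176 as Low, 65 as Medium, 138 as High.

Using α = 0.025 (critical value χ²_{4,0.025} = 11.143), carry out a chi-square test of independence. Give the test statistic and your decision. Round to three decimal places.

Row totals: 649, 283, 379. Column totals: 478, 426, 407. Grand total N = 1311.
Expected counts (row total × column total / N):
  None, Low: 649×478/1311 = 236.6301
  None, Medium: 649×426/1311 = 210.8879
  None, High: 649×407/1311 = 201.4821
  Organic, Low: 283×478/1311 = 103.1838
  Organic, Medium: 283×426/1311 = 91.9588
  Organic, High: 283×407/1311 = 87.8574
  Synthetic, Low: 379×478/1311 = 138.1861
  Synthetic, Medium: 379×426/1311 = 123.1533
  Synthetic, High: 379×407/1311 = 117.6606
Contributions (O − E)²/E:
  (231 − 236.6301)²/236.6301 = 0.1340
  (220 − 210.8879)²/210.8879 = 0.3937
  (198 − 201.4821)²/201.4821 = 0.0602
  (71 − 103.1838)²/103.1838 = 10.0384
  (141 − 91.9588)²/91.9588 = 26.1534
  (71 − 87.8574)²/87.8574 = 3.2345
  (176 − 138.1861)²/138.1861 = 10.3476
  (65 − 123.1533)²/123.1533 = 27.4601
  (138 − 117.6606)²/117.6606 = 3.5160
χ² = 0.1340 + 0.3937 + 0.0602 + 10.0384 + 26.1534 + 3.2345 + 10.3476 + 27.4601 + 3.5160 = 81.338
df = (3−1)(3−1) = 4. Since 81.338 > 11.143, reject the null hypothesis of independence at α = 0.025.

81.338; reject H₀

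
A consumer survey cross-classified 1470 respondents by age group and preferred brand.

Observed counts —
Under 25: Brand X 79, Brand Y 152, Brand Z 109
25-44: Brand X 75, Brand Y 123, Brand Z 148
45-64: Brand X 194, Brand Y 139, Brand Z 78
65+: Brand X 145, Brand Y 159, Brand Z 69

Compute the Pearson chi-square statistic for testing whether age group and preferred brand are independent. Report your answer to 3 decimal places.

Row totals: 340, 346, 411, 373. Column totals: 493, 573, 404. Grand total N = 1470.
Expected counts (row total × column total / N):
  Under 25, Brand X: 340×493/1470 = 114.02721
  Under 25, Brand Y: 340×573/1470 = 132.53061
  Under 25, Brand Z: 340×404/1470 = 93.44218
  25-44, Brand X: 346×493/1470 = 116.03946
  25-44, Brand Y: 346×573/1470 = 134.86939
  25-44, Brand Z: 346×404/1470 = 95.09116
  45-64, Brand X: 411×493/1470 = 137.83878
  45-64, Brand Y: 411×573/1470 = 160.20612
  45-64, Brand Z: 411×404/1470 = 112.95510
  65+, Brand X: 373×493/1470 = 125.09456
  65+, Brand Y: 373×573/1470 = 145.39388
  65+, Brand Z: 373×404/1470 = 102.51156
Contributions (O − E)²/E:
  (79 − 114.02721)²/114.02721 = 10.7598
  (152 − 132.53061)²/132.53061 = 2.8601
  (109 − 93.44218)²/93.44218 = 2.5903
  (75 − 116.03946)²/116.03946 = 14.5143
  (123 − 134.86939)²/134.86939 = 1.0446
  (148 − 95.09116)²/95.09116 = 29.4385
  (194 − 137.83878)²/137.83878 = 22.8824
  (139 − 160.20612)²/160.20612 = 2.8070
  (78 − 112.95510)²/112.95510 = 10.8172
  (145 − 125.09456)²/125.09456 = 3.1674
  (159 − 145.39388)²/145.39388 = 1.2733
  (69 − 102.51156)²/102.51156 = 10.9551
χ² = 10.7598 + 2.8601 + 2.5903 + 14.5143 + 1.0446 + 29.4385 + 22.8824 + 2.8070 + 10.8172 + 3.1674 + 1.2733 + 10.9551 = 113.110

113.110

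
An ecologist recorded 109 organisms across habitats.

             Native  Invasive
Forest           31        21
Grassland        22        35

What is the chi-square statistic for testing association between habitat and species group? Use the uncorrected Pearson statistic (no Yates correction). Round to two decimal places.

4.81

Row totals: 52, 57. Column totals: 53, 56. Grand total N = 109.
Expected counts (row total × column total / N):
  Forest, Native: 52×53/109 = 25.284
  Forest, Invasive: 52×56/109 = 26.716
  Grassland, Native: 57×53/109 = 27.716
  Grassland, Invasive: 57×56/109 = 29.284
Contributions (O − E)²/E:
  (31 − 25.284)²/25.284 = 1.2922
  (21 − 26.716)²/26.716 = 1.2230
  (22 − 27.716)²/27.716 = 1.1788
  (35 − 29.284)²/29.284 = 1.1157
χ² = 1.2922 + 1.2230 + 1.1788 + 1.1157 = 4.81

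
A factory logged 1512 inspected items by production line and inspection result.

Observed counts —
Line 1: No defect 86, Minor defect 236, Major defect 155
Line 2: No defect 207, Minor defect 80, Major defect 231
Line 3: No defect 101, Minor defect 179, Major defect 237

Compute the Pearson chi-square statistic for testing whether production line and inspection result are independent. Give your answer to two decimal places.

160.29

Row totals: 477, 518, 517. Column totals: 394, 495, 623. Grand total N = 1512.
Expected counts (row total × column total / N):
  Line 1, No defect: 477×394/1512 = 124.298
  Line 1, Minor defect: 477×495/1512 = 156.161
  Line 1, Major defect: 477×623/1512 = 196.542
  Line 2, No defect: 518×394/1512 = 134.981
  Line 2, Minor defect: 518×495/1512 = 169.583
  Line 2, Major defect: 518×623/1512 = 213.435
  Line 3, No defect: 517×394/1512 = 134.721
  Line 3, Minor defect: 517×495/1512 = 169.256
  Line 3, Major defect: 517×623/1512 = 213.023
Contributions (O − E)²/E:
  (86 − 124.298)²/124.298 = 11.8002
  (236 − 156.161)²/156.161 = 40.8186
  (155 − 196.542)²/196.542 = 8.7805
  (207 − 134.981)²/134.981 = 38.4257
  (80 − 169.583)²/169.583 = 47.3226
  (231 − 213.435)²/213.435 = 1.4455
  (101 − 134.721)²/134.721 = 8.4404
  (179 − 169.256)²/169.256 = 0.5610
  (237 − 213.023)²/213.023 = 2.6988
χ² = 11.8002 + 40.8186 + 8.7805 + 38.4257 + 47.3226 + 1.4455 + 8.4404 + 0.5610 + 2.6988 = 160.29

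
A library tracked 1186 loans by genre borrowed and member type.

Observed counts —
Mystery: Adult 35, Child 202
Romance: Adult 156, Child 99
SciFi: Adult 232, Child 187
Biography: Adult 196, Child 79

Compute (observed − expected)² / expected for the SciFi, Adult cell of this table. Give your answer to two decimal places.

Row total (SciFi) = 419; column total (Adult) = 619; N = 1186.
Expected count E = 419 × 619 / 1186 = 218.6855.
Contribution = (O − E)²/E = (232 − 218.6855)² / 218.6855 = 0.81.

0.81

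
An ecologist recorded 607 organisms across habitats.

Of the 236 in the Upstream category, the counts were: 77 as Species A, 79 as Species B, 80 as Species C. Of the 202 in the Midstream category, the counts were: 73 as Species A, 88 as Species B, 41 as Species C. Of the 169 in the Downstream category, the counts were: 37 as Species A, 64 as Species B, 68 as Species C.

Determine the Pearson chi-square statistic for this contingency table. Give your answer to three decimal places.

Row totals: 236, 202, 169. Column totals: 187, 231, 189. Grand total N = 607.
Expected counts (row total × column total / N):
  Upstream, Species A: 236×187/607 = 72.7051
  Upstream, Species B: 236×231/607 = 89.8122
  Upstream, Species C: 236×189/607 = 73.4827
  Midstream, Species A: 202×187/607 = 62.2306
  Midstream, Species B: 202×231/607 = 76.8731
  Midstream, Species C: 202×189/607 = 62.8962
  Downstream, Species A: 169×187/607 = 52.0643
  Downstream, Species B: 169×231/607 = 64.3147
  Downstream, Species C: 169×189/607 = 52.6211
Contributions (O − E)²/E:
  (77 − 72.7051)²/72.7051 = 0.2537
  (79 − 89.8122)²/89.8122 = 1.3016
  (80 − 73.4827)²/73.4827 = 0.5780
  (73 − 62.2306)²/62.2306 = 1.8637
  (88 − 76.8731)²/76.8731 = 1.6105
  (41 − 62.8962)²/62.8962 = 7.6228
  (37 − 52.0643)²/52.0643 = 4.3587
  (64 − 64.3147)²/64.3147 = 0.0015
  (68 − 52.6211)²/52.6211 = 4.4946
χ² = 0.2537 + 1.3016 + 0.5780 + 1.8637 + 1.6105 + 7.6228 + 4.3587 + 0.0015 + 4.4946 = 22.085

22.085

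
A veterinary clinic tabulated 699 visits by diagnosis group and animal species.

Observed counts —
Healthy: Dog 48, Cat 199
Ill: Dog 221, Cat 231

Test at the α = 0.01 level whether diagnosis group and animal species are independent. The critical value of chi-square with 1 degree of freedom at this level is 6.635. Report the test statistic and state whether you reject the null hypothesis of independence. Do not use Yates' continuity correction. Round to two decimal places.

58.56; reject H₀

Row totals: 247, 452. Column totals: 269, 430. Grand total N = 699.
Expected counts (row total × column total / N):
  Healthy, Dog: 247×269/699 = 95.054
  Healthy, Cat: 247×430/699 = 151.946
  Ill, Dog: 452×269/699 = 173.946
  Ill, Cat: 452×430/699 = 278.054
Contributions (O − E)²/E:
  (48 − 95.054)²/95.054 = 23.2929
  (199 − 151.946)²/151.946 = 14.5715
  (221 − 173.946)²/173.946 = 12.7285
  (231 − 278.054)²/278.054 = 7.9628
χ² = 23.2929 + 14.5715 + 12.7285 + 7.9628 = 58.56
df = (2−1)(2−1) = 1. Since 58.56 > 6.635, reject the null hypothesis of independence at α = 0.01.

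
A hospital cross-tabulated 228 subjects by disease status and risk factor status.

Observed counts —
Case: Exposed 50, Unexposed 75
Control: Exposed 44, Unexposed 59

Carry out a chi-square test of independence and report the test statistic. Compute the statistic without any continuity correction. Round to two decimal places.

Row totals: 125, 103. Column totals: 94, 134. Grand total N = 228.
Expected counts (row total × column total / N):
  Case, Exposed: 125×94/228 = 51.535
  Case, Unexposed: 125×134/228 = 73.465
  Control, Exposed: 103×94/228 = 42.465
  Control, Unexposed: 103×134/228 = 60.535
Contributions (O − E)²/E:
  (50 − 51.535)²/51.535 = 0.0457
  (75 − 73.465)²/73.465 = 0.0321
  (44 − 42.465)²/42.465 = 0.0555
  (59 − 60.535)²/60.535 = 0.0389
χ² = 0.0457 + 0.0321 + 0.0555 + 0.0389 = 0.17

0.17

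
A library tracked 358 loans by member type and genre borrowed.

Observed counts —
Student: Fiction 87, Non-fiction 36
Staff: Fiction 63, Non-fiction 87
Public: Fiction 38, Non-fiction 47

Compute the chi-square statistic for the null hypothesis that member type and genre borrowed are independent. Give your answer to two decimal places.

Row totals: 123, 150, 85. Column totals: 188, 170. Grand total N = 358.
Expected counts (row total × column total / N):
  Student, Fiction: 123×188/358 = 64.592
  Student, Non-fiction: 123×170/358 = 58.408
  Staff, Fiction: 150×188/358 = 78.771
  Staff, Non-fiction: 150×170/358 = 71.229
  Public, Fiction: 85×188/358 = 44.637
  Public, Non-fiction: 85×170/358 = 40.363
Contributions (O − E)²/E:
  (87 − 64.592)²/64.592 = 7.7737
  (36 − 58.408)²/58.408 = 8.5967
  (63 − 78.771)²/78.771 = 3.1576
  (87 − 71.229)²/71.229 = 3.4919
  (38 − 44.637)²/44.637 = 0.9868
  (47 − 40.363)²/40.363 = 1.0913
χ² = 7.7737 + 8.5967 + 3.1576 + 3.4919 + 0.9868 + 1.0913 = 25.10

25.10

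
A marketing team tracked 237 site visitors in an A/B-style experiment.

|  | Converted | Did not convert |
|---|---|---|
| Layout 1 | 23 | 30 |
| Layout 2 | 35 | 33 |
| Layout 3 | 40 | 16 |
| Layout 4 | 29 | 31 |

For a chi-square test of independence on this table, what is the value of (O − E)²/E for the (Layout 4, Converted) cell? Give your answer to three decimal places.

Row total (Layout 4) = 60; column total (Converted) = 127; N = 237.
Expected count E = 60 × 127 / 237 = 32.1519.
Contribution = (O − E)²/E = (29 − 32.1519)² / 32.1519 = 0.309.

0.309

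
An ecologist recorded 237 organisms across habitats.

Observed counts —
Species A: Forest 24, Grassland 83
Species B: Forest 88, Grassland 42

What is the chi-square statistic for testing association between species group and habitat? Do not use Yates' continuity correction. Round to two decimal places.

Row totals: 107, 130. Column totals: 112, 125. Grand total N = 237.
Expected counts (row total × column total / N):
  Species A, Forest: 107×112/237 = 50.5654
  Species A, Grassland: 107×125/237 = 56.4346
  Species B, Forest: 130×112/237 = 61.4346
  Species B, Grassland: 130×125/237 = 68.5654
Contributions (O − E)²/E:
  (24 − 50.5654)²/50.5654 = 13.9566
  (83 − 56.4346)²/56.4346 = 12.5051
  (88 − 61.4346)²/61.4346 = 11.4873
  (42 − 68.5654)²/68.5654 = 10.2927
χ² = 13.9566 + 12.5051 + 11.4873 + 10.2927 = 48.24

48.24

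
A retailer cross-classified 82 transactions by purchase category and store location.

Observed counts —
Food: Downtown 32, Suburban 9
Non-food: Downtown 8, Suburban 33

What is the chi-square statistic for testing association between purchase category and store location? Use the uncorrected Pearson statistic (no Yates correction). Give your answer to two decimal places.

28.11

Row totals: 41, 41. Column totals: 40, 42. Grand total N = 82.
Expected counts (row total × column total / N):
  Food, Downtown: 41×40/82 = 20.000
  Food, Suburban: 41×42/82 = 21.000
  Non-food, Downtown: 41×40/82 = 20.000
  Non-food, Suburban: 41×42/82 = 21.000
Contributions (O − E)²/E:
  (32 − 20.000)²/20.000 = 7.2000
  (9 − 21.000)²/21.000 = 6.8571
  (8 − 20.000)²/20.000 = 7.2000
  (33 − 21.000)²/21.000 = 6.8571
χ² = 7.2000 + 6.8571 + 7.2000 + 6.8571 = 28.11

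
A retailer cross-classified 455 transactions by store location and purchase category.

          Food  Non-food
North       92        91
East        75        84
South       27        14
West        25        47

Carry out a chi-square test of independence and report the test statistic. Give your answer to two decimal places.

10.74

Row totals: 183, 159, 41, 72. Column totals: 219, 236. Grand total N = 455.
Expected counts (row total × column total / N):
  North, Food: 183×219/455 = 88.081
  North, Non-food: 183×236/455 = 94.919
  East, Food: 159×219/455 = 76.530
  East, Non-food: 159×236/455 = 82.470
  South, Food: 41×219/455 = 19.734
  South, Non-food: 41×236/455 = 21.266
  West, Food: 72×219/455 = 34.655
  West, Non-food: 72×236/455 = 37.345
Contributions (O − E)²/E:
  (92 − 88.081)²/88.081 = 0.1744
  (91 − 94.919)²/94.919 = 0.1618
  (75 − 76.530)²/76.530 = 0.0306
  (84 − 82.470)²/82.470 = 0.0284
  (27 − 19.734)²/19.734 = 2.6753
  (14 − 21.266)²/21.266 = 2.4826
  (25 − 34.655)²/34.655 = 2.6899
  (47 − 37.345)²/37.345 = 2.4962
χ² = 0.1744 + 0.1618 + 0.0306 + 0.0284 + 2.6753 + 2.4826 + 2.6899 + 2.4962 = 10.74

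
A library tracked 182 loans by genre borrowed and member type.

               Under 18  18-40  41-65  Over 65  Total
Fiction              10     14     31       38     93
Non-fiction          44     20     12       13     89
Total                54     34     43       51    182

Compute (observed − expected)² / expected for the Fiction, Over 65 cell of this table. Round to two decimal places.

5.47

Row total (Fiction) = 93; column total (Over 65) = 51; N = 182.
Expected count E = 93 × 51 / 182 = 26.060.
Contribution = (O − E)²/E = (38 − 26.060)² / 26.060 = 5.47.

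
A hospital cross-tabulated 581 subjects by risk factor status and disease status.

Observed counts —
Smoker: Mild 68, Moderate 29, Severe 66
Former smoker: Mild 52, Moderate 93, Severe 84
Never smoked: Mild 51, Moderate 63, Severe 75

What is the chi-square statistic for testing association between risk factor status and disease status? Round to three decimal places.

28.454

Row totals: 163, 229, 189. Column totals: 171, 185, 225. Grand total N = 581.
Expected counts (row total × column total / N):
  Smoker, Mild: 163×171/581 = 47.9742
  Smoker, Moderate: 163×185/581 = 51.9019
  Smoker, Severe: 163×225/581 = 63.1239
  Former smoker, Mild: 229×171/581 = 67.3993
  Former smoker, Moderate: 229×185/581 = 72.9174
  Former smoker, Severe: 229×225/581 = 88.6833
  Never smoked, Mild: 189×171/581 = 55.6265
  Never smoked, Moderate: 189×185/581 = 60.1807
  Never smoked, Severe: 189×225/581 = 73.1928
Contributions (O − E)²/E:
  (68 − 47.9742)²/47.9742 = 8.3593
  (29 − 51.9019)²/51.9019 = 10.1055
  (66 − 63.1239)²/63.1239 = 0.1310
  (52 − 67.3993)²/67.3993 = 3.5184
  (93 − 72.9174)²/72.9174 = 5.5311
  (84 − 88.6833)²/88.6833 = 0.2473
  (51 − 55.6265)²/55.6265 = 0.3848
  (63 − 60.1807)²/60.1807 = 0.1321
  (75 − 73.1928)²/73.1928 = 0.0446
χ² = 8.3593 + 10.1055 + 0.1310 + 3.5184 + 5.5311 + 0.2473 + 0.3848 + 0.1321 + 0.0446 = 28.454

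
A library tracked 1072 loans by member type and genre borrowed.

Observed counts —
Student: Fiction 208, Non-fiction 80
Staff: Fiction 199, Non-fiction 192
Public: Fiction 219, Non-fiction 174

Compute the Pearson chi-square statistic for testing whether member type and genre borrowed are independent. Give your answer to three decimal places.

Row totals: 288, 391, 393. Column totals: 626, 446. Grand total N = 1072.
Expected counts (row total × column total / N):
  Student, Fiction: 288×626/1072 = 168.1791
  Student, Non-fiction: 288×446/1072 = 119.8209
  Staff, Fiction: 391×626/1072 = 228.3265
  Staff, Non-fiction: 391×446/1072 = 162.6735
  Public, Fiction: 393×626/1072 = 229.4944
  Public, Non-fiction: 393×446/1072 = 163.5056
Contributions (O − E)²/E:
  (208 − 168.1791)²/168.1791 = 9.4287
  (80 − 119.8209)²/119.8209 = 13.2340
  (199 − 228.3265)²/228.3265 = 3.7667
  (192 − 162.6735)²/162.6735 = 5.2869
  (219 − 229.4944)²/229.4944 = 0.4799
  (174 − 163.5056)²/163.5056 = 0.6736
χ² = 9.4287 + 13.2340 + 3.7667 + 5.2869 + 0.4799 + 0.6736 = 32.870

32.870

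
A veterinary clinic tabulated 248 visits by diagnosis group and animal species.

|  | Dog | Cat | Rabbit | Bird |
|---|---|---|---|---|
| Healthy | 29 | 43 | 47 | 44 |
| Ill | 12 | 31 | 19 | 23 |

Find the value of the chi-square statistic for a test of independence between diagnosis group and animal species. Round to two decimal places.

3.24

Row totals: 163, 85. Column totals: 41, 74, 66, 67. Grand total N = 248.
Expected counts (row total × column total / N):
  Healthy, Dog: 163×41/248 = 26.948
  Healthy, Cat: 163×74/248 = 48.637
  Healthy, Rabbit: 163×66/248 = 43.379
  Healthy, Bird: 163×67/248 = 44.036
  Ill, Dog: 85×41/248 = 14.052
  Ill, Cat: 85×74/248 = 25.363
  Ill, Rabbit: 85×66/248 = 22.621
  Ill, Bird: 85×67/248 = 22.964
Contributions (O − E)²/E:
  (29 − 26.948)²/26.948 = 0.1563
  (43 − 48.637)²/48.637 = 0.6533
  (47 − 43.379)²/43.379 = 0.3023
  (44 − 44.036)²/44.036 = 0.0000
  (12 − 14.052)²/14.052 = 0.2997
  (31 − 25.363)²/25.363 = 1.2528
  (19 − 22.621)²/22.621 = 0.5796
  (23 − 22.964)²/22.964 = 0.0001
χ² = 0.1563 + 0.6533 + 0.3023 + 0.0000 + 0.2997 + 1.2528 + 0.5796 + 0.0001 = 3.24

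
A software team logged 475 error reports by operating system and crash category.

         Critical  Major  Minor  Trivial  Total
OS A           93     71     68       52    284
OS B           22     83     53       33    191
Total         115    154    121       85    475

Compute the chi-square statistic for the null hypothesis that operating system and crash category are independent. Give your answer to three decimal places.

33.970

Grand total N = 475.
Expected counts (row total × column total / N):
  OS A, Critical: 284×115/475 = 68.7579
  OS A, Major: 284×154/475 = 92.0758
  OS A, Minor: 284×121/475 = 72.3453
  OS A, Trivial: 284×85/475 = 50.8211
  OS B, Critical: 191×115/475 = 46.2421
  OS B, Major: 191×154/475 = 61.9242
  OS B, Minor: 191×121/475 = 48.6547
  OS B, Trivial: 191×85/475 = 34.1789
Contributions (O − E)²/E:
  (93 − 68.7579)²/68.7579 = 8.5471
  (71 − 92.0758)²/92.0758 = 4.8242
  (68 − 72.3453)²/72.3453 = 0.2610
  (52 − 50.8211)²/50.8211 = 0.0273
  (22 − 46.2421)²/46.2421 = 12.7088
  (83 − 61.9242)²/61.9242 = 7.1731
  (53 − 48.6547)²/48.6547 = 0.3881
  (33 − 34.1789)²/34.1789 = 0.0407
χ² = 8.5471 + 4.8242 + 0.2610 + 0.0273 + 12.7088 + 7.1731 + 0.3881 + 0.0407 = 33.970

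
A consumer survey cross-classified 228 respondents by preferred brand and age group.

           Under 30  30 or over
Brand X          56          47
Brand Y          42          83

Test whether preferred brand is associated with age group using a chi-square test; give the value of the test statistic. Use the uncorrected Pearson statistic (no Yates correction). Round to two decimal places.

Row totals: 103, 125. Column totals: 98, 130. Grand total N = 228.
Expected counts (row total × column total / N):
  Brand X, Under 30: 103×98/228 = 44.272
  Brand X, 30 or over: 103×130/228 = 58.728
  Brand Y, Under 30: 125×98/228 = 53.728
  Brand Y, 30 or over: 125×130/228 = 71.272
Contributions (O − E)²/E:
  (56 − 44.272)²/44.272 = 3.1068
  (47 − 58.728)²/58.728 = 2.3421
  (42 − 53.728)²/53.728 = 2.5600
  (83 − 71.272)²/71.272 = 1.9299
χ² = 3.1068 + 2.3421 + 2.5600 + 1.9299 = 9.94

9.94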